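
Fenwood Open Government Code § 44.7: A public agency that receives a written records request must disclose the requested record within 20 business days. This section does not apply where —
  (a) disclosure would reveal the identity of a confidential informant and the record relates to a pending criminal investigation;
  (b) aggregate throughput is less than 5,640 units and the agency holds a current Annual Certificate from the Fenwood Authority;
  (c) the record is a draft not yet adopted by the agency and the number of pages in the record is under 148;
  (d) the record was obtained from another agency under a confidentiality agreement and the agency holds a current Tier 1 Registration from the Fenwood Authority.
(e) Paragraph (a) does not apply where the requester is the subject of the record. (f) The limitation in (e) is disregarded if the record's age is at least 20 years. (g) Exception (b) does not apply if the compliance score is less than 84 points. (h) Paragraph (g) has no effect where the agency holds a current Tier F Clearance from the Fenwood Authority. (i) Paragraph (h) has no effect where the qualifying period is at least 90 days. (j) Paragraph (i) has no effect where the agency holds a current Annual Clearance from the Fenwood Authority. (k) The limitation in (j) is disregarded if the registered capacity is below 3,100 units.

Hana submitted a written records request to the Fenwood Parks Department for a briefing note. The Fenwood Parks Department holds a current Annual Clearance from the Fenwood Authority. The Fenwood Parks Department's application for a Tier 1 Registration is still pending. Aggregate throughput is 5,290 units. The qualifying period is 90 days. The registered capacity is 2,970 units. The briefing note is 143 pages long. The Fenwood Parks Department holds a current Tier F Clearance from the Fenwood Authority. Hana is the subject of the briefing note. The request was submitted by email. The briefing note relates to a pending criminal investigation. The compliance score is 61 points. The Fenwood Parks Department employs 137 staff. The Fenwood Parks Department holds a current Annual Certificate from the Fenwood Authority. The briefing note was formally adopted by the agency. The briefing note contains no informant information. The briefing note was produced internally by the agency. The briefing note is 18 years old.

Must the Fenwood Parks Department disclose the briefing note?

Exception (a) does not apply: the briefing note contains no informant information.
Exception (b): aggregate throughput is 5,290 units, less than the 5,640 units limit; a current Annual Certificate is held — every condition holds. But applying paragraphs (g)–(k): (g) operates against (b): the compliance score is 61 points, less than the 84 points limit. (h) is triggered (a current Tier F Clearance is held), but is displaced by (i): (i) operates against (h): the qualifying period is 90 days, meeting the 90 days threshold. (j) would limit (i) — a current Annual Clearance is held — but (k) sets (j) aside: (k) applies — the registered capacity is 2,970 units, below the 3,100 units limit. (b) is therefore removed.
Exception (c) requires that the record is a draft not yet adopted by the agency; but the briefing note has been formally adopted, so (c) is unavailable.
Exception (d) requires that the record was obtained from another agency under a confidentiality agreement; but the briefing note was produced internally, so (d) is unavailable.
None of the exceptions is available; § 44.7 applies in full.

Yes — the Fenwood Parks Department must disclose the briefing note.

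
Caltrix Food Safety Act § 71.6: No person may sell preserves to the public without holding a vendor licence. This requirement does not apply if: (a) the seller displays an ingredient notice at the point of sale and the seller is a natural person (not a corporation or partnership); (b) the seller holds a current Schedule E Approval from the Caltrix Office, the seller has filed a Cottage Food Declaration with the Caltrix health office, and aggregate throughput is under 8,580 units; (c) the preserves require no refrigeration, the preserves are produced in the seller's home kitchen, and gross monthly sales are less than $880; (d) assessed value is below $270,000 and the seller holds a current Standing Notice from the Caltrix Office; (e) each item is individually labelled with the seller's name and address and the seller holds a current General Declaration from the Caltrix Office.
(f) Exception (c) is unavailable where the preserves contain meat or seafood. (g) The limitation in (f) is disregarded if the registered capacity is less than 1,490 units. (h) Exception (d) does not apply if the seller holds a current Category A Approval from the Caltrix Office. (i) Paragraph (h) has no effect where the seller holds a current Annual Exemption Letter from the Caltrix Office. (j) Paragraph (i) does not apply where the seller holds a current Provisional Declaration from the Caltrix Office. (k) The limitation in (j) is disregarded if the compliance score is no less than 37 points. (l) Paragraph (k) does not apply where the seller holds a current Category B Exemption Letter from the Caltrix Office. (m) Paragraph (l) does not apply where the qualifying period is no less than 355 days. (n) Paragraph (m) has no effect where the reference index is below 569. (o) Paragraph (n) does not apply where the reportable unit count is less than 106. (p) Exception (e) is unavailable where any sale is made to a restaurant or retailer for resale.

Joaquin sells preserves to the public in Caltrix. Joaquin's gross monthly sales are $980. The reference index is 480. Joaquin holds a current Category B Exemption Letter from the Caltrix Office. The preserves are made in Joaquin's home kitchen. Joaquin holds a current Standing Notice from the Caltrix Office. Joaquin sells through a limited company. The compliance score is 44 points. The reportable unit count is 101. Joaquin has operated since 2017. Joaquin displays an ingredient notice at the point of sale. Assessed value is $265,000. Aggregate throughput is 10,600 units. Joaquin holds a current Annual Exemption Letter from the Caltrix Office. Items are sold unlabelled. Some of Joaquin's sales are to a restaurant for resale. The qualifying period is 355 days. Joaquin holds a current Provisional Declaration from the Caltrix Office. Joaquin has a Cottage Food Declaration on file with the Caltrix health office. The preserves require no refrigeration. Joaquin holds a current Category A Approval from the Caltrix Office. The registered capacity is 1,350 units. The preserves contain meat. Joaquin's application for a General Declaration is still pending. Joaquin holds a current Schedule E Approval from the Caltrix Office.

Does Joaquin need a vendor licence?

Exception (a) fails — the seller operates through a limited company.
Exception (b) fails — aggregate throughput is 10,600 units, not under 8,580 units.
Exception (c) does not apply: gross monthly sales are $980, not less than $880.
Exception (d): assessed value is $265,000, below the $270,000 limit; a current Standing Notice is held — every condition holds. Applying paragraphs (h)–(o): (h) is triggered (a current Category A Approval is held), but is itself disapplied by (i): (i) operates against (h): a current Annual Exemption Letter is held. (j) would limit (i) — a current Provisional Declaration is held — but (k) sets (j) aside: (k) applies — the compliance score is 44 points, meeting the 37 points threshold. (l) would limit (k) — a current Category B Exemption Letter is held — but (m) sets (l) aside: (m) operates against (l): the qualifying period is 355 days, meeting the 355 days threshold. (n) operates (the reference index is 480, below the 569 limit), but yields to (o): (o) is engaged — the reportable unit count is 101, less than the 106 limit. Exception (d) stands.
Exception (e) does not apply: items are sold unlabelled.

No — exception (d) applies; Joaquin is not required to hold a vendor licence.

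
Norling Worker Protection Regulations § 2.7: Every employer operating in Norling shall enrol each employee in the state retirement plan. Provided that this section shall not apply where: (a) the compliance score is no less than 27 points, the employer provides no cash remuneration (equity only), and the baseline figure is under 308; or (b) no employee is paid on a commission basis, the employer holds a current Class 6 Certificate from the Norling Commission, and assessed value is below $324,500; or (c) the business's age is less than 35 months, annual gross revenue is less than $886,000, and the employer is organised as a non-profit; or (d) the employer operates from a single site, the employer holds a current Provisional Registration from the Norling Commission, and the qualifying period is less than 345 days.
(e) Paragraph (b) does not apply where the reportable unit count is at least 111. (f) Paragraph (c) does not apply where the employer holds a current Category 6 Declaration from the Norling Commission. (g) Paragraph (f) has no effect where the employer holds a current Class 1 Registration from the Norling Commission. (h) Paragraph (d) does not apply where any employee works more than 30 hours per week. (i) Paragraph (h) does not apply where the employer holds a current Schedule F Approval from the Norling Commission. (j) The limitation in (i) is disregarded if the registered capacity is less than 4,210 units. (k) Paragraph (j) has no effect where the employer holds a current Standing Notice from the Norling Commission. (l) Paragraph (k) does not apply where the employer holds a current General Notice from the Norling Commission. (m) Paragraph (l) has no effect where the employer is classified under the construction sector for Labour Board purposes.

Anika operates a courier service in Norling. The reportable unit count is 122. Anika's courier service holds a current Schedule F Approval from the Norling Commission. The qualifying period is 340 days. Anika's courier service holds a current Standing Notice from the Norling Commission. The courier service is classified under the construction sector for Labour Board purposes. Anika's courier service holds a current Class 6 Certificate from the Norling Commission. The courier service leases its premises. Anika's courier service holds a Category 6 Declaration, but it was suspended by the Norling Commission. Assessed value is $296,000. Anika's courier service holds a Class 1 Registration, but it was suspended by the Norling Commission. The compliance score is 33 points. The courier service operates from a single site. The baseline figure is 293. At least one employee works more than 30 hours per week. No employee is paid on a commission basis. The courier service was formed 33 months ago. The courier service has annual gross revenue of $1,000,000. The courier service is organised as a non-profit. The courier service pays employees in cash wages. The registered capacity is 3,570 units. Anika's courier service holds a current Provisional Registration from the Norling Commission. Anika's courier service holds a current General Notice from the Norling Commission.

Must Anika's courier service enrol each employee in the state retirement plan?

Exception (a) fails — employees are paid cash wages.
All of (b)'s requirements are met (no employee is paid on commission; a current Class 6 Certificate is held; assessed value is $296,000, below the $324,500 limit). But applying paragraph (e): (e) is engaged — the reportable unit count is 122, meeting the 111 threshold. Exception (b) does not apply.
Exception (c) does not apply: annual gross revenue is $1,000,000, not less than $886,000.
Exception (d)'s conditions are all satisfied: the employer operates from a single site; a current Provisional Registration is held; the qualifying period is 340 days, less than the 345 days limit. Under paragraphs (h)–(m): (h) would limit (d) — at least one employee exceeds 30 hours/week — but (i) sets (h) aside: (i) is triggered — a current Schedule F Approval is held. (j) would limit (i) — the registered capacity is 3,570 units, less than the 4,210 units limit — but (k) sets (j) aside: (k) is engaged — a current Standing Notice is held. (l) would limit (k) — a current General Notice is held — but (m) sets (l) aside: (m) is triggered — the courier service is classified under the construction sector. Exception (d) stands.

No — exception (d) applies; Anika's courier service is not required to enrol each employee in the state retirement plan.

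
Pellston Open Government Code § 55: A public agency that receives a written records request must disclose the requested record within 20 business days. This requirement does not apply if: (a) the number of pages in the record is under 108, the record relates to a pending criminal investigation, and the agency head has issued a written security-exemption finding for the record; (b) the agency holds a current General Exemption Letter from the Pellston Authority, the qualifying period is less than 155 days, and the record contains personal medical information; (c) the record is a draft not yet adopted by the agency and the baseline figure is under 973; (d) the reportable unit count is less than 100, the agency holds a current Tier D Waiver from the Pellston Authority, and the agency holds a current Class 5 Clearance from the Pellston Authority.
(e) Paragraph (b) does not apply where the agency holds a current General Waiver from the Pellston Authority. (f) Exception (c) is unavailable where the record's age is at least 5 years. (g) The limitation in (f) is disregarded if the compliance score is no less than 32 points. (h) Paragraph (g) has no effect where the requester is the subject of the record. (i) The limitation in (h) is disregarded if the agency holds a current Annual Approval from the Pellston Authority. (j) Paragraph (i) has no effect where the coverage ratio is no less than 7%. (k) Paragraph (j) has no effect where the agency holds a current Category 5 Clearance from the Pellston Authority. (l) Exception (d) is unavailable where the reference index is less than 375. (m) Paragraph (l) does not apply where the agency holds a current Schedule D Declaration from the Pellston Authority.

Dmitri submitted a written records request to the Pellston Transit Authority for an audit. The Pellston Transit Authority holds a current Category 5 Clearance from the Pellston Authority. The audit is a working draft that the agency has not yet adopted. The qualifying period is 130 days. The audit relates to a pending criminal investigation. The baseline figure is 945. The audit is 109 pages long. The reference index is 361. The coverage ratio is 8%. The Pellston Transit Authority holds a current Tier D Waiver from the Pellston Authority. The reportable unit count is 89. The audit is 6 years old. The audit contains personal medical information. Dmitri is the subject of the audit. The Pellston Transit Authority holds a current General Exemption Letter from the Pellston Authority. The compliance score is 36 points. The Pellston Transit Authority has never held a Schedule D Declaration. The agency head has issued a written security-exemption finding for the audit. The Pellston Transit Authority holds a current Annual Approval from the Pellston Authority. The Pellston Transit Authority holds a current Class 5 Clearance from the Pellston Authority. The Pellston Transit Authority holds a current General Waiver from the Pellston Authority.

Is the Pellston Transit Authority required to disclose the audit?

No — exception (c) applies; the Pellston Transit Authority is not required to disclose the audit.

Exception (a) fails — the number of pages in the record is 109, not under 108.
Exception (b) is satisfied on its face — a current General Exemption Letter is held; the qualifying period is 130 days, less than the 155 days limit; the audit contains personal medical information. But applying paragraph (e): (e) operates against (b): a current General Waiver is held. (b) is therefore removed.
Exception (c): the audit is an unadopted draft; the baseline figure is 945, under the 973 limit — every condition holds. Under paragraphs (f)–(k): (f) is engaged (the record's age is 6 years, meeting the 5 years threshold), but is set aside by (g): (g) applies — the compliance score is 36 points, meeting the 32 points threshold. (h) is triggered (Dmitri is the subject of the audit), but is set aside by (i): (i) applies — a current Annual Approval is held. (j) would limit (i) — the coverage ratio is 8%, meeting the 7% threshold — but (k) sets (j) aside: (k) operates against (j): a current Category 5 Clearance is held. (c) remains available.
Exception (d): the reportable unit count is 89, less than the 100 limit; a current Tier D Waiver is held; a current Class 5 Clearance is held — every condition holds. However, paragraphs (l)–(m) must be considered: (l) operates against (d): the reference index is 361, less than the 375 limit. (m), which would lift (l), is not engaged — the Schedule D Declaration is not current. (d) is therefore removed.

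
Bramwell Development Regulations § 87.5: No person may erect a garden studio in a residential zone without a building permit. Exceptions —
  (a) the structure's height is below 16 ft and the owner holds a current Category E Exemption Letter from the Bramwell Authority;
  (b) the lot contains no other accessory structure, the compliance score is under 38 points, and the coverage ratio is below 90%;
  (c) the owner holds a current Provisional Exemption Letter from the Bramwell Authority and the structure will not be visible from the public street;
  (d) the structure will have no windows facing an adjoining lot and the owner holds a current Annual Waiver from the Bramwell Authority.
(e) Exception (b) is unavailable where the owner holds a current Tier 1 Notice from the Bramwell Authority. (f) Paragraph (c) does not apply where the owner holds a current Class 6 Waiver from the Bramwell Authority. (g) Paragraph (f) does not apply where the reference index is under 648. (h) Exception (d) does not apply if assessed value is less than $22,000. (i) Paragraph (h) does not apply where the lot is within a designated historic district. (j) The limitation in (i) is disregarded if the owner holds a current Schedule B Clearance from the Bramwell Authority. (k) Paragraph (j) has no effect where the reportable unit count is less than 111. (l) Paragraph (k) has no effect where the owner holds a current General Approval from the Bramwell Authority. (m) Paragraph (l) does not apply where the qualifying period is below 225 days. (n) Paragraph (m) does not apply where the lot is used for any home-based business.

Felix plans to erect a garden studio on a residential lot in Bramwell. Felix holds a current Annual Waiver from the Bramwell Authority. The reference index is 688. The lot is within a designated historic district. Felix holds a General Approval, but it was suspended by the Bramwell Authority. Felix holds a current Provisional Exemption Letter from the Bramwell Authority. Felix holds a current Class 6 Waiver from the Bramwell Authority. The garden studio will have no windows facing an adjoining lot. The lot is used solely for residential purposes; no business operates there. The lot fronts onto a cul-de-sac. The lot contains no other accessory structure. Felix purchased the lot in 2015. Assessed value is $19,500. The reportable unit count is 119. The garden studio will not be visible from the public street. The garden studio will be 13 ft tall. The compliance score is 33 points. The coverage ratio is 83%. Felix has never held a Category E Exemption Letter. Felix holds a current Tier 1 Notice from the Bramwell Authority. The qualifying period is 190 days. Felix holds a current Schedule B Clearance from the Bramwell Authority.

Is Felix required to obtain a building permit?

Exception (a) fails — there is no Category E Exemption Letter in force.
Exception (b) is satisfied on its face — the lot has no other accessory structure; the compliance score is 33 points, under the 38 points limit; the coverage ratio is 83%, below the 90% limit. However, paragraph (e) must be considered: (e) is engaged — a current Tier 1 Notice is held. Exception (b) does not apply.
All of (c)'s requirements are met (a current Provisional Exemption Letter is held; the structure will not be visible from the street). Turning to paragraphs (f)–(g): (f) applies — a current Class 6 Waiver is held. (g) is not engaged (the reference index is 688, not under 648), so (f) stands. (c) is therefore removed.
Exception (d)'s conditions are all satisfied: no windows face an adjoining lot; a current Annual Waiver is held. But: (h) operates against (d): assessed value is $19,500, less than the $22,000 limit. (i) would limit (h) — the lot is in a historic district — but (j) sets (i) aside: (j) is engaged — a current Schedule B Clearance is held. (k) is not triggered (the reportable unit count is 119, not less than 111), so (j) stands. Exception (d) does not apply.
None of the exceptions is available; § 87.5 applies in full.

Yes — Felix must obtain a building permit.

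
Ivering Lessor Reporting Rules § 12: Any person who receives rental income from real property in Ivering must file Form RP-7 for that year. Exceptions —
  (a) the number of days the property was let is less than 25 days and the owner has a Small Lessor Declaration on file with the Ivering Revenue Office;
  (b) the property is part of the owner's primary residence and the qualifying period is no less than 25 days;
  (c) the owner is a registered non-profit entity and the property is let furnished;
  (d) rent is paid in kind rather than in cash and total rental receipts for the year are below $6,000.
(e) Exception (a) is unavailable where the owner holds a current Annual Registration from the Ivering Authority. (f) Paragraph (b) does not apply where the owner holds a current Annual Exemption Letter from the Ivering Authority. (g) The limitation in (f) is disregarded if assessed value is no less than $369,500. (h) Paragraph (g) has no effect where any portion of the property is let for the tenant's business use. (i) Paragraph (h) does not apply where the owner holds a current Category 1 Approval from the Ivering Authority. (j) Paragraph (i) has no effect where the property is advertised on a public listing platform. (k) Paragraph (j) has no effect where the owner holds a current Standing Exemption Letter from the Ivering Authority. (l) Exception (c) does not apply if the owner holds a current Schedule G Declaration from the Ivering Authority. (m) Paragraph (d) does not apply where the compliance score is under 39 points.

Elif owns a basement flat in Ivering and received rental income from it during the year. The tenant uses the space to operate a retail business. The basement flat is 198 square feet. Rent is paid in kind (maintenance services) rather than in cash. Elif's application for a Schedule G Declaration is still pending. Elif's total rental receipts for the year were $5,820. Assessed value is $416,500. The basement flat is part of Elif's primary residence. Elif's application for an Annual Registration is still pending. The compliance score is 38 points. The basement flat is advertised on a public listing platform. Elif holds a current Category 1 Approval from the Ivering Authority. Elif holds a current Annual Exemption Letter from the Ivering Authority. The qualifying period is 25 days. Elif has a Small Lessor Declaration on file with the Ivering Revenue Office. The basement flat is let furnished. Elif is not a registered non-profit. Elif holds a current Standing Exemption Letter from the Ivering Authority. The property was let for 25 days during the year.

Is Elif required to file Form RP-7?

No — exception (b) applies; Elif is not required to file Form RP-7.

Exception (a) fails — the number of days the property was let is 25 days, not less than 25 days.
Exception (b)'s conditions are all satisfied: the basement flat is part of the primary residence; the qualifying period is 25 days, meeting the 25 days threshold. Under paragraphs (f)–(k): (f) would limit (b) — a current Annual Exemption Letter is held — but (g) sets (f) aside: (g) operates against (f): assessed value is $416,500, meeting the $369,500 threshold. (h) is triggered (the space is let for business use), but yields to (i): (i) operates against (h): a current Category 1 Approval is held. (j) is engaged (the property is publicly advertised), but is set aside by (k): (k) operates against (j): a current Standing Exemption Letter is held. Exception (b) stands.
Exception (c) fails — Elif is not a registered non-profit.
All of (d)'s requirements are met (rent is paid in kind; total rental receipts for the year are $5,820, below the $6,000 limit). But: (m) is engaged — the compliance score is 38 points, under the 39 points limit. (d) is therefore removed.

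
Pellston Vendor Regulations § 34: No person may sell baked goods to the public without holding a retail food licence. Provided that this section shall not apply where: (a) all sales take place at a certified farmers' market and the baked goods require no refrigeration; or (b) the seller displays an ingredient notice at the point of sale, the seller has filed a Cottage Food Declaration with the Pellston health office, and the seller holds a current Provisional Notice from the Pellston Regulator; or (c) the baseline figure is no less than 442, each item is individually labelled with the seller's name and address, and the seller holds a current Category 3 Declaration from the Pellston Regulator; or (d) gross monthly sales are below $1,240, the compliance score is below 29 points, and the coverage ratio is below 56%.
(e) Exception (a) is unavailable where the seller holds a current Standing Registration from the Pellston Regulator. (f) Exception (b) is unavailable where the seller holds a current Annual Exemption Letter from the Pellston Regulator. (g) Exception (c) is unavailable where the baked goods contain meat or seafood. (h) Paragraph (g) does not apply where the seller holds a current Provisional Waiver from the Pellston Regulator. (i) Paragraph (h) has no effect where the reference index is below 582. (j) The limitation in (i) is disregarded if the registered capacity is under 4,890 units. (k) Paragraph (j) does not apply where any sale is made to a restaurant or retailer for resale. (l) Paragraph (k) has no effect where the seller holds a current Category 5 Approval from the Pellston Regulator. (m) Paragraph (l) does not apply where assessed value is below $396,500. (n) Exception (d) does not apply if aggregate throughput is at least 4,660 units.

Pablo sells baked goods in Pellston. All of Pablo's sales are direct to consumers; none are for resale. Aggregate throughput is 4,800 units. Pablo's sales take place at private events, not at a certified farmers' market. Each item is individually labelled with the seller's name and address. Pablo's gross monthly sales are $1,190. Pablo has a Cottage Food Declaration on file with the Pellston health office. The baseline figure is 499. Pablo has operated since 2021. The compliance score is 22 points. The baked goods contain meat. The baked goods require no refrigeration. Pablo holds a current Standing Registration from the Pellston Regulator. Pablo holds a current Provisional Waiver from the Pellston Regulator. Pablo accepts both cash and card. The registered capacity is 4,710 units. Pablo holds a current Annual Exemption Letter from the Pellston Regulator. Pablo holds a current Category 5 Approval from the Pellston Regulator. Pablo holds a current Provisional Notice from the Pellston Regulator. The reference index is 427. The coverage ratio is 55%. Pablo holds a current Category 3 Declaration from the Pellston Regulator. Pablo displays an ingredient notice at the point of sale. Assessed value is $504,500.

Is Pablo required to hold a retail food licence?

No — exception (c) applies; Pablo is not required to hold a retail food licence.

Exception (a) fails — sales are at private events, not a certified farmers' market.
Exception (b)'s conditions are all satisfied: an ingredient notice is displayed; a Cottage Food Declaration is on file; a current Provisional Notice is held. But applying paragraph (f): (f) applies — a current Annual Exemption Letter is held. Exception (b) does not apply.
All of (c)'s requirements are met (the baseline figure is 499, meeting the 442 threshold; items are individually labelled; a current Category 3 Declaration is held). Considering the limiting provisions: (g) would limit (c) — the baked goods contain meat — but (h) sets (g) aside: (h) operates against (g): a current Provisional Waiver is held. (i) applies (the reference index is 427, below the 582 limit), but is itself disapplied by (j): (j) operates against (i): the registered capacity is 4,710 units, under the 4,890 units limit. (k), which would lift (j), is not triggered — no sales are for resale. Exception (c) stands.
Exception (d) is satisfied on its face — gross monthly sales are $1,190, below the $1,240 limit; the compliance score is 22 points, below the 29 points limit; the coverage ratio is 55%, below the 56% limit. But: (n) operates against (d): aggregate throughput is 4,800 units, meeting the 4,660 units threshold. Exception (d) does not apply.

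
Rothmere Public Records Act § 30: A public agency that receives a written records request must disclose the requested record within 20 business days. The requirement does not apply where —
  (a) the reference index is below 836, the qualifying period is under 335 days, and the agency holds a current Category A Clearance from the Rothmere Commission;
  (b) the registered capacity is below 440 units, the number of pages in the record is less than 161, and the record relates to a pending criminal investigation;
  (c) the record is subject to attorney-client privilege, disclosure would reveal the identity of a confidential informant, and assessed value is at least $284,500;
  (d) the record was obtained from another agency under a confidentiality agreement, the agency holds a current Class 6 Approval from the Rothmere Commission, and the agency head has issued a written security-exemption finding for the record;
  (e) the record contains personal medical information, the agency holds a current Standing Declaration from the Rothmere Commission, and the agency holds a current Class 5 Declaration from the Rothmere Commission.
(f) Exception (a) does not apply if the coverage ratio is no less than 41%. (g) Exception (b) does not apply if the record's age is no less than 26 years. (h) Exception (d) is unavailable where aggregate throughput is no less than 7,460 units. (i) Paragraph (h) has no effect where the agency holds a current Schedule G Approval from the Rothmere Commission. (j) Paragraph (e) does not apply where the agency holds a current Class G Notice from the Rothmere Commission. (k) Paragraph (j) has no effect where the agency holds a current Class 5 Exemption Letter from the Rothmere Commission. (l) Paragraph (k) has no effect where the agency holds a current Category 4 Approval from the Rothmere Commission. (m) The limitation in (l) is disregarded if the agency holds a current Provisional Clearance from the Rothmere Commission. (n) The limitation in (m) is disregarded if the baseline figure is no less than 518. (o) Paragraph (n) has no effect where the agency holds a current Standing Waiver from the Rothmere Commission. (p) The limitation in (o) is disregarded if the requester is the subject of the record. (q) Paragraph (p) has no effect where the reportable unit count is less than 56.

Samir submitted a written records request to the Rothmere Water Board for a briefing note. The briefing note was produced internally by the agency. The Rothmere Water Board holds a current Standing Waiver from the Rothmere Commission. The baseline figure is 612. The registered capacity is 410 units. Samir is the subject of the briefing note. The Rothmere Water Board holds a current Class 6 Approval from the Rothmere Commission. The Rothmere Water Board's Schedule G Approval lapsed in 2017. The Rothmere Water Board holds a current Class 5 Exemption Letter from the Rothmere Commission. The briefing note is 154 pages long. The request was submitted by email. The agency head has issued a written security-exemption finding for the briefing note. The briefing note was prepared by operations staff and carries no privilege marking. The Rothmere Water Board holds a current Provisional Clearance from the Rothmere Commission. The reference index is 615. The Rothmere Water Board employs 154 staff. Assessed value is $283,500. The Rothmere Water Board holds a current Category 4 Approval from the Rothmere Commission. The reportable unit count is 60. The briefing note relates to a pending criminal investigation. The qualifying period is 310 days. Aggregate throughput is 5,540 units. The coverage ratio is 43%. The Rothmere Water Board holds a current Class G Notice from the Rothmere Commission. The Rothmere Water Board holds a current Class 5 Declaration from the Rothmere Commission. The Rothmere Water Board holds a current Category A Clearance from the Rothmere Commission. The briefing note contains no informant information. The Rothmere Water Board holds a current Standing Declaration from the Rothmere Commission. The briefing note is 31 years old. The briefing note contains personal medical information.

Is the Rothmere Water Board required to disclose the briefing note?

Yes — the Rothmere Water Board must disclose the briefing note.

Exception (a): the reference index is 615, below the 836 limit; the qualifying period is 310 days, under the 335 days limit; a current Category A Clearance is held — every condition holds. But: (f) operates — the coverage ratio is 43%, meeting the 41% threshold. Exception (a) does not apply.
All of (b)'s requirements are met (the registered capacity is 410 units, below the 440 units limit; the number of pages in the record is 154, less than the 161 limit; the briefing note relates to a pending investigation). However, paragraph (g) must be considered: (g) operates against (b): the record's age is 31 years, meeting the 26 years threshold. Exception (b) does not apply.
Exception (c) fails — the briefing note carries no privilege marking.
Exception (d) does not apply: the briefing note was produced internally.
Exception (e): the briefing note contains personal medical information; a current Standing Declaration is held; a current Class 5 Declaration is held — every condition holds. But: (j) applies — a current Class G Notice is held. (k) would limit (j) — a current Class 5 Exemption Letter is held — but (l) sets (k) aside: (l) operates against (k): a current Category 4 Approval is held. (m) would limit (l) — a current Provisional Clearance is held — but (n) sets (m) aside: (n) operates against (m): the baseline figure is 612, meeting the 518 threshold. (o) is engaged (a current Standing Waiver is held), but is overridden by (p): (p) is triggered — Samir is the subject of the briefing note. (q) is inapplicable (the reportable unit count is 60, not less than 56), so (p) stands. (e) is therefore removed.
None of the exceptions is available; § 30 applies in full.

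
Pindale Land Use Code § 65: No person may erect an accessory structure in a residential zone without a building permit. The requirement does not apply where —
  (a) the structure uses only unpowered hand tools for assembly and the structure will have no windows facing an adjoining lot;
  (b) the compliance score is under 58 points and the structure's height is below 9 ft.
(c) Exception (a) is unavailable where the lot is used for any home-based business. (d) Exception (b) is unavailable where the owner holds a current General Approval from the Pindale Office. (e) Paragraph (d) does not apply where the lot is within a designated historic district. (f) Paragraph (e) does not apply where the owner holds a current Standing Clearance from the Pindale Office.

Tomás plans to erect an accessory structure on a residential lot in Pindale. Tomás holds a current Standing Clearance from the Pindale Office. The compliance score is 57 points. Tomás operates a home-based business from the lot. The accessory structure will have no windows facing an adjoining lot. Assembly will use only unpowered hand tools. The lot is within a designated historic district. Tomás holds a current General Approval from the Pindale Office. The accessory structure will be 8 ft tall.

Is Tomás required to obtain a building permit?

Exception (a): assembly uses only hand tools; no windows face an adjoining lot — every condition holds. Turning to paragraph (c): (c) is engaged — a home-based business operates on the lot. Exception (a) does not apply.
Exception (b) is satisfied on its face — the compliance score is 57 points, under the 58 points limit; the structure's height is 8 ft, below the 9 ft limit. But applying paragraphs (d)–(f): (d) operates against (b): a current General Approval is held. (e) applies (the lot is in a historic district), but is set aside by (f): (f) operates against (e): a current Standing Clearance is held. Exception (b) does not apply.
No exception applies. The general rule governs.

Yes — Tomás must obtain a building permit.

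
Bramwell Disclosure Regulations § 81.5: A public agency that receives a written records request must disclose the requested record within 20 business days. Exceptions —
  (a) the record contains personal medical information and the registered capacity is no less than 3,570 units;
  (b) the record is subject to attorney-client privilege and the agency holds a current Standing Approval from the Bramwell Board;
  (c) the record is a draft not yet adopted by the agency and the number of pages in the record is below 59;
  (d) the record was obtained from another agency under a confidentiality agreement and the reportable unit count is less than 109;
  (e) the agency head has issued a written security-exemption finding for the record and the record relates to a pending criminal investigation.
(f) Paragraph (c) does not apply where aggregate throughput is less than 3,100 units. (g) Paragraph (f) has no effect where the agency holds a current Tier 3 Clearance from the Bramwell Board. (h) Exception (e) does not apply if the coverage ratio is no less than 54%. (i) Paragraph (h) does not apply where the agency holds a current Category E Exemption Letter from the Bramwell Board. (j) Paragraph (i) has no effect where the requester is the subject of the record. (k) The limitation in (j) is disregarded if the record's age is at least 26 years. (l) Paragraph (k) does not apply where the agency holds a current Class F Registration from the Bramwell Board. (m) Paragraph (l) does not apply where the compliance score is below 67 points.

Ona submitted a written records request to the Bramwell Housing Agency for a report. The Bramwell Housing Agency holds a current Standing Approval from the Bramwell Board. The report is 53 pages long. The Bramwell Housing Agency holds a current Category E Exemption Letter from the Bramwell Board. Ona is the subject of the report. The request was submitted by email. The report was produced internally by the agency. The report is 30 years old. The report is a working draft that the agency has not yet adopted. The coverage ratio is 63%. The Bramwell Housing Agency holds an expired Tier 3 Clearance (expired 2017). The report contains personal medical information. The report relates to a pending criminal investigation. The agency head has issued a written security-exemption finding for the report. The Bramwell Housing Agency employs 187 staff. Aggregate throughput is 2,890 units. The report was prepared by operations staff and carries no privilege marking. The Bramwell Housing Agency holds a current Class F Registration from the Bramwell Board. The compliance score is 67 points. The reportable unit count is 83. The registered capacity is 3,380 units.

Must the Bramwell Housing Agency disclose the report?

Yes — the Bramwell Housing Agency must disclose the report.

Exception (a) fails — the registered capacity is 3,380 units, short of 3,570 units.
Exception (b) requires that the record is subject to attorney-client privilege; but the report carries no privilege marking, so (b) is unavailable.
Exception (c): the report is an unadopted draft; the number of pages in the record is 53, below the 59 limit — every condition holds. However, paragraphs (f)–(g) must be considered: (f) operates against (c): aggregate throughput is 2,890 units, less than the 3,100 units limit. (g) is inapplicable (no current Tier 3 Clearance is held), so (f) stands. Exception (c) does not apply.
Exception (d) requires that the record was obtained from another agency under a confidentiality agreement; but the report was produced internally, so (d) is unavailable.
Exception (e): a written security-exemption finding has been issued; the report relates to a pending investigation — every condition holds. But: (h) operates against (e): the coverage ratio is 63%, meeting the 54% threshold. (i) would limit (h) — a current Category E Exemption Letter is held — but (j) sets (i) aside: (j) applies — Ona is the subject of the report. (k) would limit (j) — the record's age is 30 years, meeting the 26 years threshold — but (l) sets (k) aside: (l) operates against (k): a current Class F Registration is held. (m), which would lift (l), is not engaged — the compliance score is 67 points, not below 67 points. (e) is therefore removed.
None of the exceptions is available; § 81.5 applies in full.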